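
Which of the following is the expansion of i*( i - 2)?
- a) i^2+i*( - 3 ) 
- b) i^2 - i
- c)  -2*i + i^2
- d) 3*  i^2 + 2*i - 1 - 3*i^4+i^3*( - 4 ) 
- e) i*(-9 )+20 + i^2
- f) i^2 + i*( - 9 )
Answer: c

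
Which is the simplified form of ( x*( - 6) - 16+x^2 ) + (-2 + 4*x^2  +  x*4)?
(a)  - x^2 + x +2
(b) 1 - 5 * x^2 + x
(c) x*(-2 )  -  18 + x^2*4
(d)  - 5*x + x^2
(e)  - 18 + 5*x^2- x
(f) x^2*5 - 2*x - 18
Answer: f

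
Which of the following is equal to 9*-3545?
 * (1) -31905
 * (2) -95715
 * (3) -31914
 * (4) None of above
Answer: 1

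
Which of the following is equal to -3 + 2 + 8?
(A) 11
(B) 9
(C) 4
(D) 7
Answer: D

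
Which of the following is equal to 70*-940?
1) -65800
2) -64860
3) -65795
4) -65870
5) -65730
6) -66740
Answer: 1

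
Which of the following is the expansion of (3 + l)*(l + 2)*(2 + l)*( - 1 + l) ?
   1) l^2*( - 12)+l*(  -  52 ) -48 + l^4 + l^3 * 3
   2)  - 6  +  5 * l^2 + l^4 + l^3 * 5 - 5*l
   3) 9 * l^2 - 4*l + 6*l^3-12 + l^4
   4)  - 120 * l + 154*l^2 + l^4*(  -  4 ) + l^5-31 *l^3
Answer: 3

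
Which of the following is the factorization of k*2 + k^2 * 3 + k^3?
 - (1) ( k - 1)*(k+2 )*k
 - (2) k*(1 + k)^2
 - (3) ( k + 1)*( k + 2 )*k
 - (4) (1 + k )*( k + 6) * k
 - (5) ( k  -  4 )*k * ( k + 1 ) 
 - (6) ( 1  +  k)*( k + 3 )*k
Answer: 3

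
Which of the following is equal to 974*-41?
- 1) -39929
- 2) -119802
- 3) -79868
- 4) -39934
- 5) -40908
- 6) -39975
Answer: 4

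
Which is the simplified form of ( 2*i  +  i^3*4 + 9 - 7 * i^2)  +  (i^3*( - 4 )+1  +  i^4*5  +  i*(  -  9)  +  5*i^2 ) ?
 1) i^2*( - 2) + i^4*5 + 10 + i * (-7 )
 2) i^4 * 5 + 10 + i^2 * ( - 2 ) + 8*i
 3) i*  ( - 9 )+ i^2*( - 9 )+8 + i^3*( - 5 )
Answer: 1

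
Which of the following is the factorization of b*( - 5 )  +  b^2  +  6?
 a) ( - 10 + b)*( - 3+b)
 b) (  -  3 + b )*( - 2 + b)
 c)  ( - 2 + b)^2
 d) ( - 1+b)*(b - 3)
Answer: b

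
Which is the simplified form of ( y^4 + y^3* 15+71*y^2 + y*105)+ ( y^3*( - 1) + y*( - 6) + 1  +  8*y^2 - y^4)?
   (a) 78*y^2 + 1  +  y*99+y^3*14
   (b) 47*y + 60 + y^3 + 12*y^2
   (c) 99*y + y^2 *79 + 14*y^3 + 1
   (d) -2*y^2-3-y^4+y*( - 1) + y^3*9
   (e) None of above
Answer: c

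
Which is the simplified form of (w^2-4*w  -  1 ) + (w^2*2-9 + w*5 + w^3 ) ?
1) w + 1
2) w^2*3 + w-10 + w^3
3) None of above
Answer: 2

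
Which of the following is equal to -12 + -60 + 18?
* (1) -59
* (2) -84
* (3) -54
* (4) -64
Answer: 3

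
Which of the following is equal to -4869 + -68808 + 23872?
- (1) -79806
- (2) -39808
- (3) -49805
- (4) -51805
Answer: 3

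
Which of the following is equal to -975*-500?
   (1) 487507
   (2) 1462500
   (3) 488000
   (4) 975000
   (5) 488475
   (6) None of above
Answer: 6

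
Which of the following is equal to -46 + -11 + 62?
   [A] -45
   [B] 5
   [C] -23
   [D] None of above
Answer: B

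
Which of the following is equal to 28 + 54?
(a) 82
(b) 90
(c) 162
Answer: a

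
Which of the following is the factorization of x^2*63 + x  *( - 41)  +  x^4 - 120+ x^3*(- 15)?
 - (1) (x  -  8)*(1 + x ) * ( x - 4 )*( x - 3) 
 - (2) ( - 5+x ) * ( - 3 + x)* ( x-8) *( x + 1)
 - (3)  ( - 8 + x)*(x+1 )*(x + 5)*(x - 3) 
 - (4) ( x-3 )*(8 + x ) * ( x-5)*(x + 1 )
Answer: 2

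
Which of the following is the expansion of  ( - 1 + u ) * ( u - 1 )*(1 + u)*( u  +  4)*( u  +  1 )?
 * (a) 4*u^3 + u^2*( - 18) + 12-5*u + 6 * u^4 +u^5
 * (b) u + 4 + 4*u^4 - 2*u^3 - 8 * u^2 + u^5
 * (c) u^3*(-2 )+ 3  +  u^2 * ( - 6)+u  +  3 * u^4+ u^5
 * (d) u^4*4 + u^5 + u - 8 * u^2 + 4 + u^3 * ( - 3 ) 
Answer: b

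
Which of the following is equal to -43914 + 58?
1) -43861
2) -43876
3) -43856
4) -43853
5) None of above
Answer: 3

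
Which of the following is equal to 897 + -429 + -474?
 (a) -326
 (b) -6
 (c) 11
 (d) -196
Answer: b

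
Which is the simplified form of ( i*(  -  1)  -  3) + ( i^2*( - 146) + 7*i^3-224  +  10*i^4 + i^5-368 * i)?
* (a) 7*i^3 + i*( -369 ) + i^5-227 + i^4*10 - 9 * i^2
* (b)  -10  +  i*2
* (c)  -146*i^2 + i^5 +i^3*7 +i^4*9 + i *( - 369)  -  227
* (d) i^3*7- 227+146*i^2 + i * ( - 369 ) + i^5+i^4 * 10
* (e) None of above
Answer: e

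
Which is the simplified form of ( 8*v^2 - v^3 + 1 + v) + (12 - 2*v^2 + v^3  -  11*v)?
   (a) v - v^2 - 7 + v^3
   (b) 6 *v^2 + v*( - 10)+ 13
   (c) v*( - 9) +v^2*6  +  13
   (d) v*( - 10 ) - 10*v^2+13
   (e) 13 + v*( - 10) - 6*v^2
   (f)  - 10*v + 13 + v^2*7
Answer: b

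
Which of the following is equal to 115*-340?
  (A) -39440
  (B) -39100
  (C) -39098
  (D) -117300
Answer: B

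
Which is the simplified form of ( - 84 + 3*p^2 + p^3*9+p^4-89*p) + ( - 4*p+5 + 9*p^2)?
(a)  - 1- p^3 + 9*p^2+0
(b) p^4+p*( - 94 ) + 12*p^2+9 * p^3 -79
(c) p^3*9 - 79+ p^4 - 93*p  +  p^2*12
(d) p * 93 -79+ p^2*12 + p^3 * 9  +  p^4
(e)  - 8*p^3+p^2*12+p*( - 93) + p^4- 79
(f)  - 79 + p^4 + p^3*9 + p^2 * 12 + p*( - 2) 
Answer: c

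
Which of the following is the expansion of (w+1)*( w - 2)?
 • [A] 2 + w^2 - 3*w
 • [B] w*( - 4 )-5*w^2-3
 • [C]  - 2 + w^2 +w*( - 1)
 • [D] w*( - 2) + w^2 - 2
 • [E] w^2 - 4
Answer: C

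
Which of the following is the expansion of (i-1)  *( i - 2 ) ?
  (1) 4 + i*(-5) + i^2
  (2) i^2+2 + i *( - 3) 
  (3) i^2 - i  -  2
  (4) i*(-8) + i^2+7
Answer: 2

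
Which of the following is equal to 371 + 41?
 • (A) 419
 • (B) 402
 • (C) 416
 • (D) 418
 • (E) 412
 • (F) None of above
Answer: E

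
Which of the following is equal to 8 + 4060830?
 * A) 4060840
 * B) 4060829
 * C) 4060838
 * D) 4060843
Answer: C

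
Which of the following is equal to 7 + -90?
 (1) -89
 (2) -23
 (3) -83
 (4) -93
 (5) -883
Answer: 3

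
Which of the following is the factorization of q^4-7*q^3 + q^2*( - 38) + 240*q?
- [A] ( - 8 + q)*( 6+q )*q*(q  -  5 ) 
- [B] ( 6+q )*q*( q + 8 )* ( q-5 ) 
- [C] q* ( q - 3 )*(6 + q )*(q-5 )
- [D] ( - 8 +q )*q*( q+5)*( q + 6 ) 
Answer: A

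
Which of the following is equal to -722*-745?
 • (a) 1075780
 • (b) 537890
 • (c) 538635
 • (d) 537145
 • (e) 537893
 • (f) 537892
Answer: b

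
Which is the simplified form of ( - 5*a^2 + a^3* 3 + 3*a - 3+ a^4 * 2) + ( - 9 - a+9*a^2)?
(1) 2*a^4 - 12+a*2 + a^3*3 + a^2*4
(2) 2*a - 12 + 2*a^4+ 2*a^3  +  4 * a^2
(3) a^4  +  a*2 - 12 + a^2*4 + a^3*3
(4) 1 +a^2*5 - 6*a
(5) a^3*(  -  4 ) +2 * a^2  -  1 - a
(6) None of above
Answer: 1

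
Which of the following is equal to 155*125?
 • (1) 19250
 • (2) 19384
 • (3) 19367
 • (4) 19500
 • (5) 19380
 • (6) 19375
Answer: 6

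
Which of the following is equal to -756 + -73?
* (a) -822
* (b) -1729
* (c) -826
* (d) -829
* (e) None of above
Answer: d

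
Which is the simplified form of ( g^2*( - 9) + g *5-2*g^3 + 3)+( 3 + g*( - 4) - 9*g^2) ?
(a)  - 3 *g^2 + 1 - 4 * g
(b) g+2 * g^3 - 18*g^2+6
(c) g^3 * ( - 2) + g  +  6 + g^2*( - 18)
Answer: c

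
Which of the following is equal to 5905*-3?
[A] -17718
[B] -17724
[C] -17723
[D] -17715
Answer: D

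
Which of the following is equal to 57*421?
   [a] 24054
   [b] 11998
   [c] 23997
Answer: c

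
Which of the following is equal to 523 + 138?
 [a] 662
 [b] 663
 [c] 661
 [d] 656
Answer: c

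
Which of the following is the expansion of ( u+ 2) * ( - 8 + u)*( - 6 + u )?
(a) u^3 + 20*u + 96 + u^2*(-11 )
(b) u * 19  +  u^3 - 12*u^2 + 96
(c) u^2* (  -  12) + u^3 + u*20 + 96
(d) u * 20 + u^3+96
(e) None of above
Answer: c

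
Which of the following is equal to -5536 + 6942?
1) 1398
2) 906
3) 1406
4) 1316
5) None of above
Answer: 3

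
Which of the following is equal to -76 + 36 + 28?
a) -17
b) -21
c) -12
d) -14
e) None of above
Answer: c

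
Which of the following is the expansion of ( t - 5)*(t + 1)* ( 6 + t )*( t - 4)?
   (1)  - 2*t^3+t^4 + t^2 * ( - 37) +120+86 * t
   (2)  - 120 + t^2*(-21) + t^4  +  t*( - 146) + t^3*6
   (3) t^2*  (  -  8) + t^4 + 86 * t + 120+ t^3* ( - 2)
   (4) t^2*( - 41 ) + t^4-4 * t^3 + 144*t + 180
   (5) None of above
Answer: 1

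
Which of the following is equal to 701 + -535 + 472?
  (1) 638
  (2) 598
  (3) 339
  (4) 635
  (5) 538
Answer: 1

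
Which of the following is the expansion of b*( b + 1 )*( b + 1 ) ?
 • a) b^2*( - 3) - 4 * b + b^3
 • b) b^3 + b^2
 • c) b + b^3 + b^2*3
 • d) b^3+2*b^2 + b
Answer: d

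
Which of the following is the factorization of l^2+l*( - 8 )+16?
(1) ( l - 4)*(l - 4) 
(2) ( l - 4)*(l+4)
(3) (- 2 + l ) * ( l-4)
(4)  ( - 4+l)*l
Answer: 1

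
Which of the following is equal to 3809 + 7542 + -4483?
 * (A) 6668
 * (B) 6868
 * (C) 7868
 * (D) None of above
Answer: B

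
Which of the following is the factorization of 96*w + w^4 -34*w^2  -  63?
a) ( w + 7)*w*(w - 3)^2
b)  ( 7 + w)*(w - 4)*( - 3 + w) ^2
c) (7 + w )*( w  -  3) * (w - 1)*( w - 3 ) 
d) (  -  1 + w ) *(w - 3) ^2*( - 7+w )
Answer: c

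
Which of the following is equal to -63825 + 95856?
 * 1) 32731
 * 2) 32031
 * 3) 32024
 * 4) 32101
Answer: 2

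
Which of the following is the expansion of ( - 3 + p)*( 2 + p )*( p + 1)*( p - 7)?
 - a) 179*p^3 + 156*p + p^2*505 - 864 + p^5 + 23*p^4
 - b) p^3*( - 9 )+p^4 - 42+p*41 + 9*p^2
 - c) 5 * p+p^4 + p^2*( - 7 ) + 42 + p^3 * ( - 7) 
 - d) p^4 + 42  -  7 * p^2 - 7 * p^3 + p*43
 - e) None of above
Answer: d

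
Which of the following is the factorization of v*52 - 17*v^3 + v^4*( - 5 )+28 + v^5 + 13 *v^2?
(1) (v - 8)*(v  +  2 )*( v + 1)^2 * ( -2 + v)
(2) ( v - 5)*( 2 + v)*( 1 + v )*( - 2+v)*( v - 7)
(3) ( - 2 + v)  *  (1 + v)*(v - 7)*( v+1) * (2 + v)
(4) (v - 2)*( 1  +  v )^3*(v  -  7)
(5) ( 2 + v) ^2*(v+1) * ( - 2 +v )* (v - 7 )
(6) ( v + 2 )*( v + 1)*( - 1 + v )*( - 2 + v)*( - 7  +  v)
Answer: 3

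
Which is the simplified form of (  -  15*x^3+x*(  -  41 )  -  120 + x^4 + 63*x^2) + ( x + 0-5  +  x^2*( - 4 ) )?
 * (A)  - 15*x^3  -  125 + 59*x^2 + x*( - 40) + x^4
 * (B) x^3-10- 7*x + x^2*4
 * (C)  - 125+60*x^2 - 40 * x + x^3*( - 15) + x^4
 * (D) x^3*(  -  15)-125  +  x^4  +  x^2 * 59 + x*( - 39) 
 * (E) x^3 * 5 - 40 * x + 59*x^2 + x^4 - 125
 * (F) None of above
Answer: A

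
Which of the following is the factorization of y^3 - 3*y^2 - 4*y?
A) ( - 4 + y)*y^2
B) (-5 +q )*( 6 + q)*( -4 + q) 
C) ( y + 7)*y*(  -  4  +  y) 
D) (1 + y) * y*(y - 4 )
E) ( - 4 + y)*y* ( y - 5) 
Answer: D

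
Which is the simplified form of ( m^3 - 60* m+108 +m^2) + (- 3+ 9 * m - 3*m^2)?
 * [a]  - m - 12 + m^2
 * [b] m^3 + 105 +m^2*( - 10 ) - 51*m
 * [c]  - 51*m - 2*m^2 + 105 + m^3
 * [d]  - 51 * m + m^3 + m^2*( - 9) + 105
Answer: c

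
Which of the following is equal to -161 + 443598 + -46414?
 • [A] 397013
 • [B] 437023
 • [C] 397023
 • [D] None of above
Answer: C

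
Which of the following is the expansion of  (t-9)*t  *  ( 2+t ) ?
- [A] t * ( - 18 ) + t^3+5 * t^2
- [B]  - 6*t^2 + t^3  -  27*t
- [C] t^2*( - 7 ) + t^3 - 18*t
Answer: C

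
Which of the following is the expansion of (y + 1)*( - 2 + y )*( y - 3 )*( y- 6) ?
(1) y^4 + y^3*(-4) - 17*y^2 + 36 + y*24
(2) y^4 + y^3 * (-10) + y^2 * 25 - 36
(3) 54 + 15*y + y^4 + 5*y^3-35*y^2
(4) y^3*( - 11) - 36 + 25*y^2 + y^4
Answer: 2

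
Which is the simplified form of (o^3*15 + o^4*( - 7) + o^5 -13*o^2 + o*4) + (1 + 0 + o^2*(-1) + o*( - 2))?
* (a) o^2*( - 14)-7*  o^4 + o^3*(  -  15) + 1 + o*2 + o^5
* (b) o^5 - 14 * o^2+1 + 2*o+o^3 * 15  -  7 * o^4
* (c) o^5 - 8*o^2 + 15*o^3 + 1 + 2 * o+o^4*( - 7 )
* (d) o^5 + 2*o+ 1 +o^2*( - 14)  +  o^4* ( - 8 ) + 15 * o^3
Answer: b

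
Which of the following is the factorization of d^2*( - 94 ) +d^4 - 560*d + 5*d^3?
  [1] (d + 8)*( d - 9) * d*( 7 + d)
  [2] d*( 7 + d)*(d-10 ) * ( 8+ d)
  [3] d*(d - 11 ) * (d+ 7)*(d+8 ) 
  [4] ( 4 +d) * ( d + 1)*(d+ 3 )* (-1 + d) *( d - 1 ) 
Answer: 2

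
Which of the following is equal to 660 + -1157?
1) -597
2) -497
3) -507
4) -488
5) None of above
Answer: 2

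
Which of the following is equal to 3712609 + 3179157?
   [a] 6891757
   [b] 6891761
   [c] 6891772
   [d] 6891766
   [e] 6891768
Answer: d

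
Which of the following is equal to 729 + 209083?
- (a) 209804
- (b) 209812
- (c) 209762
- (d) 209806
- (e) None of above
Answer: b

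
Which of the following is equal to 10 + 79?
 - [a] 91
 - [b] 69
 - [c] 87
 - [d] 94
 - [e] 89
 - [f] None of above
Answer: e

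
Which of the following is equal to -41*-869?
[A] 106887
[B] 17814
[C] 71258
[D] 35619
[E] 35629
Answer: E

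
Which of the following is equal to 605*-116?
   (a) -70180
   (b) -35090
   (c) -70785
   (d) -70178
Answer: a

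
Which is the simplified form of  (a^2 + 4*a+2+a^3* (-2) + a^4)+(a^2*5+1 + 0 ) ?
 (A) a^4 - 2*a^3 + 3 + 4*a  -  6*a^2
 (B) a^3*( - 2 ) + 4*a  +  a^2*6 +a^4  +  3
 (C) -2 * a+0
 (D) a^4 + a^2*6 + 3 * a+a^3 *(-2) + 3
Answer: B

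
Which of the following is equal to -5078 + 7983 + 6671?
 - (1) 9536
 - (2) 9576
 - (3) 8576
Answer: 2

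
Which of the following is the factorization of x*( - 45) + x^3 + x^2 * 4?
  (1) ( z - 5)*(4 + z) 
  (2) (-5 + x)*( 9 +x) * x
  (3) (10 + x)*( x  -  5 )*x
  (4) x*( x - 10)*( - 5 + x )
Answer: 2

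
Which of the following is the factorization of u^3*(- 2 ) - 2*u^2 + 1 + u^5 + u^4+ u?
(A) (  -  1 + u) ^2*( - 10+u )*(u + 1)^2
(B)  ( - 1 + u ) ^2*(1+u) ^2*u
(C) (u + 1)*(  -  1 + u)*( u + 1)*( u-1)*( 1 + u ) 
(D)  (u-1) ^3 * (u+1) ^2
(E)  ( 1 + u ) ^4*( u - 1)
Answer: C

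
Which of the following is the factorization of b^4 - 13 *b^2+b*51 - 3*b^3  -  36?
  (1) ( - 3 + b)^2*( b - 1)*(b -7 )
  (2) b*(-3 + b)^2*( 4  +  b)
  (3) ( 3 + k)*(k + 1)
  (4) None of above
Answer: 4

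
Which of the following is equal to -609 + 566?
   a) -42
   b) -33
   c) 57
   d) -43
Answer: d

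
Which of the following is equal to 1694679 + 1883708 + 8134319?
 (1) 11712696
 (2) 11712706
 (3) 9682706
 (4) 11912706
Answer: 2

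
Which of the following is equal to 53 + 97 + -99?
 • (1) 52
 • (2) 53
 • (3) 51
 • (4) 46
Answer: 3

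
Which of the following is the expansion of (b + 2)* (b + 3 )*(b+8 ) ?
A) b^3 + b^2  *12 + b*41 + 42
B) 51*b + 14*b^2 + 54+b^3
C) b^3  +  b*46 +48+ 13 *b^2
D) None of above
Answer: C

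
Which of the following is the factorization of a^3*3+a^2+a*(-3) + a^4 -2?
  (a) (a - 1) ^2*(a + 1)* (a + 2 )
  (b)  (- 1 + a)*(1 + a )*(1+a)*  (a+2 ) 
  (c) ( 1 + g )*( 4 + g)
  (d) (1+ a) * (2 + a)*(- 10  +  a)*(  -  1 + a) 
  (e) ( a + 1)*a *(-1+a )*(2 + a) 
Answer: b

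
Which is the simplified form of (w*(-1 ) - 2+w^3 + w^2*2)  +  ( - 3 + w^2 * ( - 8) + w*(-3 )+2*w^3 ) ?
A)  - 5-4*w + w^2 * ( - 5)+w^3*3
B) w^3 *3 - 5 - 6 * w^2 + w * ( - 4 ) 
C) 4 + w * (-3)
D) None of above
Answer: B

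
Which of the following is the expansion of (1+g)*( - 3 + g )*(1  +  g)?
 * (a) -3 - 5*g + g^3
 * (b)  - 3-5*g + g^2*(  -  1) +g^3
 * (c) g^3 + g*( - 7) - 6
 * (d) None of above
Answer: b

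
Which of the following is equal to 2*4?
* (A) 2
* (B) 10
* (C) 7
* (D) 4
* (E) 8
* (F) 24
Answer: E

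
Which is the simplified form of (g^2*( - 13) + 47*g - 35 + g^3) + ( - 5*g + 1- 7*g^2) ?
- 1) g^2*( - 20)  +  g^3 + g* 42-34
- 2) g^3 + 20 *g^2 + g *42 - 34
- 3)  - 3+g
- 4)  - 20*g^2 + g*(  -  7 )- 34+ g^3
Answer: 1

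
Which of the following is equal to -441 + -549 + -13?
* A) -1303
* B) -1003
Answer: B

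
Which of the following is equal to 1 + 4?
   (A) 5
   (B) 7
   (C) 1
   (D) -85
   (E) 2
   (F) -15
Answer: A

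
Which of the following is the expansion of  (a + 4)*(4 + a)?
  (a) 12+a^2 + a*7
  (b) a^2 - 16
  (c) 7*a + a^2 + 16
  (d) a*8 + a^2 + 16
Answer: d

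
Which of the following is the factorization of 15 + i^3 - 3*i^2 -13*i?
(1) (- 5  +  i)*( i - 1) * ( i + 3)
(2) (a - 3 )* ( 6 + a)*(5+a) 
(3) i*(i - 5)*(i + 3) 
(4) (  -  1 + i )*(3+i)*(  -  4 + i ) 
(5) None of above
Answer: 1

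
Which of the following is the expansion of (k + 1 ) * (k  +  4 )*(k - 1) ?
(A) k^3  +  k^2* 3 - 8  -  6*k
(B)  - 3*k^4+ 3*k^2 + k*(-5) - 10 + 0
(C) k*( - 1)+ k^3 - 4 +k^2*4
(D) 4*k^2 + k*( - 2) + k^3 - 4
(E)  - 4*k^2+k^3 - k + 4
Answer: C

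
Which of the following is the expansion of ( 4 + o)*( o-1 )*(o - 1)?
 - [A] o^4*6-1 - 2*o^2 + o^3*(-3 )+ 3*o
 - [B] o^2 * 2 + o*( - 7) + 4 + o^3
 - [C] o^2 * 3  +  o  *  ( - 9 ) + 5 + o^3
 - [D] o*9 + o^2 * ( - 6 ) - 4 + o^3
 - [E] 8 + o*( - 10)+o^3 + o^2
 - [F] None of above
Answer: B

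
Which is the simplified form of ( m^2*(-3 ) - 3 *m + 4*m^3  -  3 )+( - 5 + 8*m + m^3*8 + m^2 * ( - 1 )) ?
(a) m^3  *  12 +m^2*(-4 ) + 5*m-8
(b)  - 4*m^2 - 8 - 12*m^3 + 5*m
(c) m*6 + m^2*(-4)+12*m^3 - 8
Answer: a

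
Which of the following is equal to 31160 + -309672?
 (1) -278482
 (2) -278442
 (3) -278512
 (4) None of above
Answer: 3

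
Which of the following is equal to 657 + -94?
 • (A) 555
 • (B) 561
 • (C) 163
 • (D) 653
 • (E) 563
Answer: E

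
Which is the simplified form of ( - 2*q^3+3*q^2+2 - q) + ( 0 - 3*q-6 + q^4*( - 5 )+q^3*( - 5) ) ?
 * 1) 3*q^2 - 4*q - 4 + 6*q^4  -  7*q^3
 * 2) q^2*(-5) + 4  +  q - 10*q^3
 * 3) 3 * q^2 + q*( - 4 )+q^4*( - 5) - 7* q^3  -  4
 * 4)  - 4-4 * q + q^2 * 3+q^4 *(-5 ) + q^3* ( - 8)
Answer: 3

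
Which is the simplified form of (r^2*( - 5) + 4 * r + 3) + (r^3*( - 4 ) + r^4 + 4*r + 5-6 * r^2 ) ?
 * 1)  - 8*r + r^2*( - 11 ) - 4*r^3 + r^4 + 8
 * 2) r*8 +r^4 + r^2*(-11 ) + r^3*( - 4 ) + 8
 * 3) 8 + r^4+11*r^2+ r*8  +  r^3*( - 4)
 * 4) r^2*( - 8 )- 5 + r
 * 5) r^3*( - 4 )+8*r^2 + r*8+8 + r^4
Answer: 2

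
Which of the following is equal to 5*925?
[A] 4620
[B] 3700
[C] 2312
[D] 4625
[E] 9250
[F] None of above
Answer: D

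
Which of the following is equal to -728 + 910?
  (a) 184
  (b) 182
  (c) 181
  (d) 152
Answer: b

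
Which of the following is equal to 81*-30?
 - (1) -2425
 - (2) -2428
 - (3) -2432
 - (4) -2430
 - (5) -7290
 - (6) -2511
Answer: 4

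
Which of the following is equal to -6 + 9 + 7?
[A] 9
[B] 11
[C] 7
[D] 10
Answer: D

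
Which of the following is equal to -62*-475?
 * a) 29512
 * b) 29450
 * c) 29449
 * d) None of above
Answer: b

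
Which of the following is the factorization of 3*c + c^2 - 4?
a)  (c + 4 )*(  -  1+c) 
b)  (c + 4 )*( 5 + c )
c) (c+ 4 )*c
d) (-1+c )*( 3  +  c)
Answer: a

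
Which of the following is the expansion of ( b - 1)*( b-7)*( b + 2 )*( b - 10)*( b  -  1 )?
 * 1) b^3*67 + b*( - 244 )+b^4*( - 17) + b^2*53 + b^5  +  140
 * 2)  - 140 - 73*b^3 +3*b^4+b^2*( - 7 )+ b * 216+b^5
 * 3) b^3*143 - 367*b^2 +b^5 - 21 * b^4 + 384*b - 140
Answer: 1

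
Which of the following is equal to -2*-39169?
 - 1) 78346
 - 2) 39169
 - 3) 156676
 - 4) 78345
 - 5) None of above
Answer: 5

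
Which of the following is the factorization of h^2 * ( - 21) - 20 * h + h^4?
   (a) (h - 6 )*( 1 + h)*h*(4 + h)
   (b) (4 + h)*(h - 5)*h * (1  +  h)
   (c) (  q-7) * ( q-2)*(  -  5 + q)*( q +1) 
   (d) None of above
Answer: b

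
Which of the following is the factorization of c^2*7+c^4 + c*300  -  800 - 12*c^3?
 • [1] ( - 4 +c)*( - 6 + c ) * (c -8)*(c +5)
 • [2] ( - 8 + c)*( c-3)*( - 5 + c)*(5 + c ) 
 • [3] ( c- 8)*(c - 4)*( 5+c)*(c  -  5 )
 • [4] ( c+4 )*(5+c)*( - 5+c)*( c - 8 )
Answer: 3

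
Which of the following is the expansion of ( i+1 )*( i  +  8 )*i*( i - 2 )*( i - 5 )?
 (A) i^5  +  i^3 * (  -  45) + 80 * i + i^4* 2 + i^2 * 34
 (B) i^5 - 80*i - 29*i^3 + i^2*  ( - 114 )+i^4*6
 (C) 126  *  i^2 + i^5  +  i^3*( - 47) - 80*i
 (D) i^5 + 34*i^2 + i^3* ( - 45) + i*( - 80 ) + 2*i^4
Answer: A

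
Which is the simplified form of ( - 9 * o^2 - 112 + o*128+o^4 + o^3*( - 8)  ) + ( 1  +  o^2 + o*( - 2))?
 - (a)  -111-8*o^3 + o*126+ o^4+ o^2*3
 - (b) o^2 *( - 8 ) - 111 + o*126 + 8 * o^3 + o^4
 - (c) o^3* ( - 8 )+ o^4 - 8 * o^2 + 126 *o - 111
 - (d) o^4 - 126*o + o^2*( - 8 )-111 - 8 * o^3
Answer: c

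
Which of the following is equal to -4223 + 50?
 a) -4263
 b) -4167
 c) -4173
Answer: c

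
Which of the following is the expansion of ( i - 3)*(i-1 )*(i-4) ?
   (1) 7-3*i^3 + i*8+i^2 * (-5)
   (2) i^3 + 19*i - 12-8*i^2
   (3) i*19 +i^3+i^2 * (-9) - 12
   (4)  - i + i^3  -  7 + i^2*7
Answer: 2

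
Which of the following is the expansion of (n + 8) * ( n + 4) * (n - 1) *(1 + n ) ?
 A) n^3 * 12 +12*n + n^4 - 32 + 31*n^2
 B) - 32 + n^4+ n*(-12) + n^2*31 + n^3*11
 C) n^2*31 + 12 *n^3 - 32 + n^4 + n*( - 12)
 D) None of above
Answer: C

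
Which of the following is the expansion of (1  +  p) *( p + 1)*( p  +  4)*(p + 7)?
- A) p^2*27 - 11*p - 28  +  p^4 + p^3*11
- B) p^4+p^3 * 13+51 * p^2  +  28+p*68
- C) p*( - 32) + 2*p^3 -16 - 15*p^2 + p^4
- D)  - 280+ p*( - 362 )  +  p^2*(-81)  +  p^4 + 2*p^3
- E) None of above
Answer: E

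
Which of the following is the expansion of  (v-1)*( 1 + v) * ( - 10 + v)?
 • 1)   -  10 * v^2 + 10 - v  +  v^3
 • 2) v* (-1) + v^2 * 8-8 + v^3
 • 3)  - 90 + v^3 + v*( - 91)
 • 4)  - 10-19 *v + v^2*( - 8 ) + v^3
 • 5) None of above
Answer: 1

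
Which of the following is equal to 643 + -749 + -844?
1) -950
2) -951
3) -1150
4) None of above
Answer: 1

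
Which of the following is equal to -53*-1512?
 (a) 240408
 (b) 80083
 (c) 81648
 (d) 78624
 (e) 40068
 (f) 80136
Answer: f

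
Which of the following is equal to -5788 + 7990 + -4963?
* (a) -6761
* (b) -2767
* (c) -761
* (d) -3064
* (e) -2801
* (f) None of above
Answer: f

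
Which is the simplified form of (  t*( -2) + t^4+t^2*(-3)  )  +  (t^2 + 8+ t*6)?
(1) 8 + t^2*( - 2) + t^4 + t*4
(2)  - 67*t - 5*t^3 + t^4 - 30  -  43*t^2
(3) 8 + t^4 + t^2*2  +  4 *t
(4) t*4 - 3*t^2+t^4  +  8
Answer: 1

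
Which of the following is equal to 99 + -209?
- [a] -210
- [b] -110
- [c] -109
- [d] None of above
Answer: b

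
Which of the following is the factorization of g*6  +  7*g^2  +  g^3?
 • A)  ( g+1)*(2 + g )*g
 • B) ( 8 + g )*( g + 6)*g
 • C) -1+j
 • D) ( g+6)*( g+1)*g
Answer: D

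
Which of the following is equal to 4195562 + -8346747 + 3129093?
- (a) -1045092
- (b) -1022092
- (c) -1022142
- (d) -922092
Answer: b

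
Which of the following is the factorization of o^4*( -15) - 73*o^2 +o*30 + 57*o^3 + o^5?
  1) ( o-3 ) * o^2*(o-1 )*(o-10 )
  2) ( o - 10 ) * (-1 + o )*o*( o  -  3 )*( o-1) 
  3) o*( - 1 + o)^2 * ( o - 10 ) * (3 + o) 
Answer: 2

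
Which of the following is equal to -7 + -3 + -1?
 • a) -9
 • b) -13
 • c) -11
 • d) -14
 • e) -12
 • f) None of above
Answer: c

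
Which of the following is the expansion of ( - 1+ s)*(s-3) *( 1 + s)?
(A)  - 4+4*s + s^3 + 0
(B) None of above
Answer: B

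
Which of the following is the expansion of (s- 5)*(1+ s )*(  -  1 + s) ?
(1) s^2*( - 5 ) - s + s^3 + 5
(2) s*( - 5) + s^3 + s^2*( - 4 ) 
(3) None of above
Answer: 1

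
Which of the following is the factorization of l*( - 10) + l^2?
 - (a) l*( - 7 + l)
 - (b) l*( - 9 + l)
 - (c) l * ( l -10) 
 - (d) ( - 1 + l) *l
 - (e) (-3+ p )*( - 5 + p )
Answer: c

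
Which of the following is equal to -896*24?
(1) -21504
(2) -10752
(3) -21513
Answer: 1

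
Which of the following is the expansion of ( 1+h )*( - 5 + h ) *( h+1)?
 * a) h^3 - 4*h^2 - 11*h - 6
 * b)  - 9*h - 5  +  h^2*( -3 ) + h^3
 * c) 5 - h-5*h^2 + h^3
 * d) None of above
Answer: b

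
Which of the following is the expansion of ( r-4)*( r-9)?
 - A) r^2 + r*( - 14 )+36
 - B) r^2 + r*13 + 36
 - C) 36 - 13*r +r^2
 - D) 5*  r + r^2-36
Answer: C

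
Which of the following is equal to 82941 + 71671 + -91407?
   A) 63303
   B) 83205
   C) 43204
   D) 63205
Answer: D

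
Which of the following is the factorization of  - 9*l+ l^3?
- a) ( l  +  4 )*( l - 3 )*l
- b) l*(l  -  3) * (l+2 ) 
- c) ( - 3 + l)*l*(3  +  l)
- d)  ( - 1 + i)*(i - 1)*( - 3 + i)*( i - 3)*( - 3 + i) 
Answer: c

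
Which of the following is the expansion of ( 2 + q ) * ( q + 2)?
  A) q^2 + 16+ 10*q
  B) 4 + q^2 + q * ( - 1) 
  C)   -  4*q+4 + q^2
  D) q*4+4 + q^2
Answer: D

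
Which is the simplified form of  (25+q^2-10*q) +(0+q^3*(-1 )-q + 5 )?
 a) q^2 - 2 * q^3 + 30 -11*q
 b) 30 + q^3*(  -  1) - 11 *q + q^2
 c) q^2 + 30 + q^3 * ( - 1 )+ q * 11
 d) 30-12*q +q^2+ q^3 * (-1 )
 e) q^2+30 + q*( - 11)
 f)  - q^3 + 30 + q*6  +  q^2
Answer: b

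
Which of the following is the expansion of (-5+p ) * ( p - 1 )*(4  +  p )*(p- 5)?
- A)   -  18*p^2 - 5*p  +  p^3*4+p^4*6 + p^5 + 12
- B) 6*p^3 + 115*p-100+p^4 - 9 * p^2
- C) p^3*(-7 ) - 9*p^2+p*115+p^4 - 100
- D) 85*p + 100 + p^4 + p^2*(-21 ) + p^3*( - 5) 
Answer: C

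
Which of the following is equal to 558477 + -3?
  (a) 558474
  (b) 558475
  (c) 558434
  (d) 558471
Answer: a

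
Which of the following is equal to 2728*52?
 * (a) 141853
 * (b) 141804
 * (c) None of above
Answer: c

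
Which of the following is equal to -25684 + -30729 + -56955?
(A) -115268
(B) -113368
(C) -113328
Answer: B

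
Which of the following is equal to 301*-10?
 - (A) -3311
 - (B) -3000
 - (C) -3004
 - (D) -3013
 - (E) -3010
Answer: E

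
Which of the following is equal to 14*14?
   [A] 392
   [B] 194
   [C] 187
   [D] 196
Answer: D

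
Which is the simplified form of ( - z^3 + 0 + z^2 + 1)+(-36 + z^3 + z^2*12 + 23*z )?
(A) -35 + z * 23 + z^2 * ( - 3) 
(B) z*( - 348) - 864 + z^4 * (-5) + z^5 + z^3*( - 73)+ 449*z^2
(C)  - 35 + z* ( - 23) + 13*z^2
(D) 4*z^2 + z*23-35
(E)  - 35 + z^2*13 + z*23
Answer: E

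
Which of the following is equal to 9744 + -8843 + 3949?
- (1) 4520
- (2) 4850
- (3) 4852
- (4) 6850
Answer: 2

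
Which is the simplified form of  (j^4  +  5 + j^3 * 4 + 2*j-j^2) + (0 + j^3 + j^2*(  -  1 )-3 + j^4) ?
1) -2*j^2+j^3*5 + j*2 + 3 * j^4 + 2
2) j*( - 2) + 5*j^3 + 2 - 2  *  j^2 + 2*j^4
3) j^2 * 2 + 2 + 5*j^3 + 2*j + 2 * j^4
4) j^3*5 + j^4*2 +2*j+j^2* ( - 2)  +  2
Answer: 4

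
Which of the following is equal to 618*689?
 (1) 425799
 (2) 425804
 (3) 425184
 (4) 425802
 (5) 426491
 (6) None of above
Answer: 4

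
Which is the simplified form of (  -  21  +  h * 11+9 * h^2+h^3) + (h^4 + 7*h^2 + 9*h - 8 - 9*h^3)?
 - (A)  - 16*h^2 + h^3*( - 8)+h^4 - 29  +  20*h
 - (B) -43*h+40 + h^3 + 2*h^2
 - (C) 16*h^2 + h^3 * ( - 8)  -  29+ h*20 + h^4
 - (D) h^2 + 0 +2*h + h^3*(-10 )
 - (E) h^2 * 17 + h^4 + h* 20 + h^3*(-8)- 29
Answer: C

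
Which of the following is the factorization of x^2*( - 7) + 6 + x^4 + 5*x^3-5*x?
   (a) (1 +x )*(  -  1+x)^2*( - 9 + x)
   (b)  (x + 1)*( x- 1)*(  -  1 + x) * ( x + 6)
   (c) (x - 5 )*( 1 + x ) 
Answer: b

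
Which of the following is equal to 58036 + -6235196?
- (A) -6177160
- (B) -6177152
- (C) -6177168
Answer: A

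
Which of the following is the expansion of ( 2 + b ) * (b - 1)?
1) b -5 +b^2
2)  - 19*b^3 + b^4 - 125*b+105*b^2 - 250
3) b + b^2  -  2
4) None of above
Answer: 3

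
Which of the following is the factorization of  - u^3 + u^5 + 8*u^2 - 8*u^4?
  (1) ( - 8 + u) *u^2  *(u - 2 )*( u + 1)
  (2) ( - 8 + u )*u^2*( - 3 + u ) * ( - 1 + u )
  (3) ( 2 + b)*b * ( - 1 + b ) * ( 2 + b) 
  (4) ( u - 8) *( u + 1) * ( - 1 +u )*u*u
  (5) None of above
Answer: 4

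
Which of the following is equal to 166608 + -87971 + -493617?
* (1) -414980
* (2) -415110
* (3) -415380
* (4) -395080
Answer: 1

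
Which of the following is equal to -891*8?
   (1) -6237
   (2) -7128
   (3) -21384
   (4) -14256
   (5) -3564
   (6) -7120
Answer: 2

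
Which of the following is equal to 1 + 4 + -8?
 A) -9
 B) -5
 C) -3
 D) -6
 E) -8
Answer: C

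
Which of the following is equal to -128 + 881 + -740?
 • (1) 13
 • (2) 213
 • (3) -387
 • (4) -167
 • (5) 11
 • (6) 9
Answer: 1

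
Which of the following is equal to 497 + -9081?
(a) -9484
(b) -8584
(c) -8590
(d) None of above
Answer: b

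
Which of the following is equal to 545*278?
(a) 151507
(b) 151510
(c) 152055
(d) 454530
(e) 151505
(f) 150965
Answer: b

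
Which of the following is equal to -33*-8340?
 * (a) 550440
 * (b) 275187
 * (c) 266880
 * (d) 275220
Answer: d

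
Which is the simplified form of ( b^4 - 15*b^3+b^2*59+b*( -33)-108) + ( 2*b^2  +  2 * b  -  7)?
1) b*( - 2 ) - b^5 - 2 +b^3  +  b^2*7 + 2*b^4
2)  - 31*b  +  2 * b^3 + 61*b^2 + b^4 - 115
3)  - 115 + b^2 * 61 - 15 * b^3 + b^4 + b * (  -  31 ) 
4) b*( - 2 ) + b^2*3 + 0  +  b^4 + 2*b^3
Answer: 3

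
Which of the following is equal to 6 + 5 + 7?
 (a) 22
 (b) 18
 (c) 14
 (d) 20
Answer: b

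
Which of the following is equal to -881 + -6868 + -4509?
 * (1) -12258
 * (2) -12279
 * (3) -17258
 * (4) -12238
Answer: 1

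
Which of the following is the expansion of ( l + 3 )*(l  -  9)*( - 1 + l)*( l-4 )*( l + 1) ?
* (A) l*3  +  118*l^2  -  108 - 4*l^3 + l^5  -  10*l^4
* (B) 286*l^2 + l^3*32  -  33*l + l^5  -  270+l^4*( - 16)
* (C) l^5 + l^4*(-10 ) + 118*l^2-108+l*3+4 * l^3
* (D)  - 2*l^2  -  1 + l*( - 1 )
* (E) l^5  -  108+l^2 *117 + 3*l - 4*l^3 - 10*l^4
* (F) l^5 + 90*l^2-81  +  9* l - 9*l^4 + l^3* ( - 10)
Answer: A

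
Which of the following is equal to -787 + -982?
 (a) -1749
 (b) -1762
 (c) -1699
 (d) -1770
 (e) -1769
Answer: e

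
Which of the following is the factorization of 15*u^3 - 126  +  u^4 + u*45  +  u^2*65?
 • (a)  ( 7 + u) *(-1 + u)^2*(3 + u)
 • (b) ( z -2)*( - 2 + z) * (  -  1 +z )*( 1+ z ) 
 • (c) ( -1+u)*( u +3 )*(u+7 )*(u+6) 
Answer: c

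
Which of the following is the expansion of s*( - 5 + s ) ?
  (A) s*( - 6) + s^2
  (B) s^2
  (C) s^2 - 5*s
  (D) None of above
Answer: C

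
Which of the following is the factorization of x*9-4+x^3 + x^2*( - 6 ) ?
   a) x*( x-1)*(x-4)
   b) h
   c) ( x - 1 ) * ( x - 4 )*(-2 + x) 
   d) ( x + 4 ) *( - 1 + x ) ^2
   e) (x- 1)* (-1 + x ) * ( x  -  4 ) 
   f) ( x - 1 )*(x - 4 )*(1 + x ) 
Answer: e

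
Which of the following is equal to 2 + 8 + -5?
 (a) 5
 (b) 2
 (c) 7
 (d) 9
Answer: a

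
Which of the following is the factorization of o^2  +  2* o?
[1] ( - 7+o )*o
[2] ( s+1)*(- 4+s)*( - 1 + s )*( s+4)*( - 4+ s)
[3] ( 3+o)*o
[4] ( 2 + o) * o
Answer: 4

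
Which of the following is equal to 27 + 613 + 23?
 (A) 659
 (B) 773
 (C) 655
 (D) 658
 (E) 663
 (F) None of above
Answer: E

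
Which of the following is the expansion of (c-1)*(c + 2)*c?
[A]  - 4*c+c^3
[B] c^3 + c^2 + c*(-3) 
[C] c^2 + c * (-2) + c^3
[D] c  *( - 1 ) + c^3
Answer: C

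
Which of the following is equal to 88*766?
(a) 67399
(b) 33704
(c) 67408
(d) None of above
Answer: c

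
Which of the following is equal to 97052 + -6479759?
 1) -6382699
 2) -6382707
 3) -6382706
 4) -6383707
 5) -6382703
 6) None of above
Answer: 2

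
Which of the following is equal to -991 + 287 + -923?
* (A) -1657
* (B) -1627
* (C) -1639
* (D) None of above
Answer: B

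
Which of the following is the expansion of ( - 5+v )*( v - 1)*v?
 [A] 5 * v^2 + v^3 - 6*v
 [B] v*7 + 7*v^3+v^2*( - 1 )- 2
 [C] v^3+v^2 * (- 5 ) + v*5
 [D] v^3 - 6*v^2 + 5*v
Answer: D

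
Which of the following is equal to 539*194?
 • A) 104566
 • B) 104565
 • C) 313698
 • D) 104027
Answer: A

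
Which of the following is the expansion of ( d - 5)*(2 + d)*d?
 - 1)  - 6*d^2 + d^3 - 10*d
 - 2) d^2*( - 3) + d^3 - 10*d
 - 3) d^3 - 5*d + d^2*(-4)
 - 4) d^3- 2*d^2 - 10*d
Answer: 2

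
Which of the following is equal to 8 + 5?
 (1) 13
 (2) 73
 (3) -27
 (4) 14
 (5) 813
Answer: 1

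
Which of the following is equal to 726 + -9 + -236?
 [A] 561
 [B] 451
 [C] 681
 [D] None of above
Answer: D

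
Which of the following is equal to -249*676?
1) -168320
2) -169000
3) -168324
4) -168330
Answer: 3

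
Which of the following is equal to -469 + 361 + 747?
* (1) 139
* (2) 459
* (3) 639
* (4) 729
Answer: 3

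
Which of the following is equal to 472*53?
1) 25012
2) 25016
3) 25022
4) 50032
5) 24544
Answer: 2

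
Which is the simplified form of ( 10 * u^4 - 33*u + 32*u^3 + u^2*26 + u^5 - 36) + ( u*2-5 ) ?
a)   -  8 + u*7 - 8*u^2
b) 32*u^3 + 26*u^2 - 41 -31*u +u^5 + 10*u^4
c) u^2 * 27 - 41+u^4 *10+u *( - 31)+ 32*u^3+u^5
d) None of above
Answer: b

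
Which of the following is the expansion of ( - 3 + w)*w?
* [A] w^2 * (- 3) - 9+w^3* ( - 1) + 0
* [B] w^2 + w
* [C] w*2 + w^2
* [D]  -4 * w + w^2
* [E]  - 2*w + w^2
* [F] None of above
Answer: F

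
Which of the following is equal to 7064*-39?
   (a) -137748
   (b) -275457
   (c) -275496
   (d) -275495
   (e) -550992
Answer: c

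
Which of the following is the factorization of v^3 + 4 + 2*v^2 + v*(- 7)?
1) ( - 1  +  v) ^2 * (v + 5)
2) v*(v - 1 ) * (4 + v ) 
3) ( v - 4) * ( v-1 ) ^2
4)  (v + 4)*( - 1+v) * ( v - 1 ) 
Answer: 4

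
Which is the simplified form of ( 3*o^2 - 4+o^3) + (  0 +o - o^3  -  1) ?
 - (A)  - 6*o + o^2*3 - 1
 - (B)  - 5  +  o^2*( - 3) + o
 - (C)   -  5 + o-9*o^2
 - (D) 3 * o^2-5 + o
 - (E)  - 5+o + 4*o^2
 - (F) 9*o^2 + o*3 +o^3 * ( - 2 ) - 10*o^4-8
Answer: D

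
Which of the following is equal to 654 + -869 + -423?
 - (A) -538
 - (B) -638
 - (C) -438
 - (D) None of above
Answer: B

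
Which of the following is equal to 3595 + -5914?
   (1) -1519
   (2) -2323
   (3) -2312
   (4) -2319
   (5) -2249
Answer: 4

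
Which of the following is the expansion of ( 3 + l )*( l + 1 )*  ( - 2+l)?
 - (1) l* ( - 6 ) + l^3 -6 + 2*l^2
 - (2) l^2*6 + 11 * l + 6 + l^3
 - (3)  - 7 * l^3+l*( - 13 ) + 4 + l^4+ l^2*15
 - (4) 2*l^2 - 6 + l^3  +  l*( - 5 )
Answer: 4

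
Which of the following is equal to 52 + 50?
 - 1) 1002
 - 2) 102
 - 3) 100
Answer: 2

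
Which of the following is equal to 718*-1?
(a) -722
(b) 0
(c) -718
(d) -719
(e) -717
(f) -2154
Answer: c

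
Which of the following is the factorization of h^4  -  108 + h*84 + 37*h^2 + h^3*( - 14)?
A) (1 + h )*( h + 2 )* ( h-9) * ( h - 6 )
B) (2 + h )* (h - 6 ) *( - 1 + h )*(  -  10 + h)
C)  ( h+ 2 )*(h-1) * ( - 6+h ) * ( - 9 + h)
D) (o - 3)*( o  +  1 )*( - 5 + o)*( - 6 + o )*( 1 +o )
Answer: C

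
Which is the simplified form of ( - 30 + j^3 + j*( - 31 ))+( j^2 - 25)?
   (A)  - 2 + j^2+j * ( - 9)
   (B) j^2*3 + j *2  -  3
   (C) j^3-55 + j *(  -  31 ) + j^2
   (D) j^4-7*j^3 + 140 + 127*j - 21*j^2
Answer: C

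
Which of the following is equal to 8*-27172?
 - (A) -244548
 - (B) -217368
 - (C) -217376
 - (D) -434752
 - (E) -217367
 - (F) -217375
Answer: C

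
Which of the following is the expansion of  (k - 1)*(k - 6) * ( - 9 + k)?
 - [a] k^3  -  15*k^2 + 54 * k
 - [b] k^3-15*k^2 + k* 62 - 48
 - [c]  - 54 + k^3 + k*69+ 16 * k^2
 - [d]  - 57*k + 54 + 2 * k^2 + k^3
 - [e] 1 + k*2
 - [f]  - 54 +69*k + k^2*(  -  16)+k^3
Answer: f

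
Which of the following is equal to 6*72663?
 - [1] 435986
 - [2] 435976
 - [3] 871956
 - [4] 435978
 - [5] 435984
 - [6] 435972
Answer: 4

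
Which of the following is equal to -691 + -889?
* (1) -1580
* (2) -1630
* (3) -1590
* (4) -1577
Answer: 1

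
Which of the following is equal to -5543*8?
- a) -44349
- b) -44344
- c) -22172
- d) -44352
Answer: b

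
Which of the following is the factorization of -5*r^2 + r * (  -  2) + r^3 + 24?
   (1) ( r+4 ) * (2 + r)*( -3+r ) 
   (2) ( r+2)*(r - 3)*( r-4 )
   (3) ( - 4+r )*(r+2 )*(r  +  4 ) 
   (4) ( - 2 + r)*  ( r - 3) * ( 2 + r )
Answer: 2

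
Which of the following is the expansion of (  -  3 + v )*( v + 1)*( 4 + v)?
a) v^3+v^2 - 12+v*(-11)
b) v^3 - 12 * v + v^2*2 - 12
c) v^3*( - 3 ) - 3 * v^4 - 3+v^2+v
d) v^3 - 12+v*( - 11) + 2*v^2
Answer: d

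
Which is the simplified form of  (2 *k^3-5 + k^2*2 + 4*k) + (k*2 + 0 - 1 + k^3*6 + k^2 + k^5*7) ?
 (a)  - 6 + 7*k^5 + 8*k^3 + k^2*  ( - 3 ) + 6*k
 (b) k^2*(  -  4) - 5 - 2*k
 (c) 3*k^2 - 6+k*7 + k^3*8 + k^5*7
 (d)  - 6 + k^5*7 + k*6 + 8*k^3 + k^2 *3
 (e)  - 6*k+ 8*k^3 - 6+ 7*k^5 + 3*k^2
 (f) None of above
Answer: d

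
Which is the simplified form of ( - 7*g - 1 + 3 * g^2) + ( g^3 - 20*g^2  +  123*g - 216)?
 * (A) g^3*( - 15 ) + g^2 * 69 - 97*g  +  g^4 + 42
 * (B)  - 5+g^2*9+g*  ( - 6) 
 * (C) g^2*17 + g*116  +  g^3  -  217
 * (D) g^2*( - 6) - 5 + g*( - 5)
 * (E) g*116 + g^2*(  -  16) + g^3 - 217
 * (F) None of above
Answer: F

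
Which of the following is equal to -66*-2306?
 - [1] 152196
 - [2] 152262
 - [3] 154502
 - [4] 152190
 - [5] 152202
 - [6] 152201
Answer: 1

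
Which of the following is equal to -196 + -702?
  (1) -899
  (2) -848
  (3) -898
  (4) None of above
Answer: 3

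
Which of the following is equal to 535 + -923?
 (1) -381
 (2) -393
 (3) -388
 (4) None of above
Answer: 3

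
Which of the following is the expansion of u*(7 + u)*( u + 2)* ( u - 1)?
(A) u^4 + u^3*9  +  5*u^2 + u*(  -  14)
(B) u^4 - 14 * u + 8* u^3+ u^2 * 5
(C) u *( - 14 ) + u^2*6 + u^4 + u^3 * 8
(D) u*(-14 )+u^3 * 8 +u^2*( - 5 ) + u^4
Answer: B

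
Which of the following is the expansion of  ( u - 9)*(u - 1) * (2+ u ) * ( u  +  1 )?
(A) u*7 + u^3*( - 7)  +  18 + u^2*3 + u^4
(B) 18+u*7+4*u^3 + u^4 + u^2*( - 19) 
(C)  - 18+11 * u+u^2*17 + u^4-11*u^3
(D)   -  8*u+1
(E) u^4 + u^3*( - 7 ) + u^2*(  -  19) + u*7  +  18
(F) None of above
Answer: E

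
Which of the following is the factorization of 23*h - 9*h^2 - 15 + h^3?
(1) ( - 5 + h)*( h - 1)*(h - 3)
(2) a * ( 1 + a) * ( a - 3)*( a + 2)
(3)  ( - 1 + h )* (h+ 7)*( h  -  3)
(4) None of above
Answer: 1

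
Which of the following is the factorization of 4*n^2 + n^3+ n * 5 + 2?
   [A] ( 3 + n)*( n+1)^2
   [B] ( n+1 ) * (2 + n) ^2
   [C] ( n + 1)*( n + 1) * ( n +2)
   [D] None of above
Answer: C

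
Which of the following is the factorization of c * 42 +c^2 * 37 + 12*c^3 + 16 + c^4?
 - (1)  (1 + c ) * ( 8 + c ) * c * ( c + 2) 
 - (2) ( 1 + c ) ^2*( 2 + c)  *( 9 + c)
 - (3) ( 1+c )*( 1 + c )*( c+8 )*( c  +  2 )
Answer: 3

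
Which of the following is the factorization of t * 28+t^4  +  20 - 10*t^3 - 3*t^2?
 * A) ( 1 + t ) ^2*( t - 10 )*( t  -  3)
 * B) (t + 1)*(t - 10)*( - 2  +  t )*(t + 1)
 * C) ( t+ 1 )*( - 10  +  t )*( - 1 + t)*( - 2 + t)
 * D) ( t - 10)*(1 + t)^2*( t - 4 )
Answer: B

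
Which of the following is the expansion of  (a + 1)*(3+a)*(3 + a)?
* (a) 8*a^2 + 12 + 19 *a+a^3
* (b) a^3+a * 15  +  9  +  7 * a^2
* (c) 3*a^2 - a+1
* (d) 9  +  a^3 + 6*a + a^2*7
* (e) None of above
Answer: b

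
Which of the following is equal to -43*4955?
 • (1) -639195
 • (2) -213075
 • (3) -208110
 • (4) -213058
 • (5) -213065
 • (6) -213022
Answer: 5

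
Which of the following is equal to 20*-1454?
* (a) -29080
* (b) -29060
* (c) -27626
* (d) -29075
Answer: a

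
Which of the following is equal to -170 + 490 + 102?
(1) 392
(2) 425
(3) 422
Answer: 3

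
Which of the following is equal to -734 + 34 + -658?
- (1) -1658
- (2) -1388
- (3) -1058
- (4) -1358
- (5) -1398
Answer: 4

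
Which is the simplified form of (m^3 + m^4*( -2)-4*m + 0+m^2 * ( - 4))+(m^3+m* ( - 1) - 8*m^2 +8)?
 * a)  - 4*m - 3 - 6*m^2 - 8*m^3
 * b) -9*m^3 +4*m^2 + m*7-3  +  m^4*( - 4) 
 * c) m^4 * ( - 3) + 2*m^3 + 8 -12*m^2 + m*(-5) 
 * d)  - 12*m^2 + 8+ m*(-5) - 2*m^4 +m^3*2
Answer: d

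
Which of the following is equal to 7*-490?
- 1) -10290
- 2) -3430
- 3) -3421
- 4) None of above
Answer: 2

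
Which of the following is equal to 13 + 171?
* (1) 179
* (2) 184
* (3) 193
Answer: 2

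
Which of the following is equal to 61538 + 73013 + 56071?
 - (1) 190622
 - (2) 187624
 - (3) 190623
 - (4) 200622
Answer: 1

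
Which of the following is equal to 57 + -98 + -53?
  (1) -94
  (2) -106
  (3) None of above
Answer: 1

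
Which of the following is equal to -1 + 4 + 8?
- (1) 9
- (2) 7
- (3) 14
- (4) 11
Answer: 4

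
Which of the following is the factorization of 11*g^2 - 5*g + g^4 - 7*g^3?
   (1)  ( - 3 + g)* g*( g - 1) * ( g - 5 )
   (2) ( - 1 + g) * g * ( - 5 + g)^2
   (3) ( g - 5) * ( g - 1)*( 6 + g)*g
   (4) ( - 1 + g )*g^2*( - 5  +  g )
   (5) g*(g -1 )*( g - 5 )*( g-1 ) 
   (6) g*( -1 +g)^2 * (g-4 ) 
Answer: 5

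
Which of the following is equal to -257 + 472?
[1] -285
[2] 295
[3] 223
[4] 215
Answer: 4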